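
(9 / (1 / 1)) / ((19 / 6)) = 54 / 19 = 2.84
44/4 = 11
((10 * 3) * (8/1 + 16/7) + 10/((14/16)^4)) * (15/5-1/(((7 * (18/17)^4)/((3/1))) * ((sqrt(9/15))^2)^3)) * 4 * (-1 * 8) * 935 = -13743679151831200/992436543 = -13848421.09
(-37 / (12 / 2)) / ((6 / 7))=-259 / 36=-7.19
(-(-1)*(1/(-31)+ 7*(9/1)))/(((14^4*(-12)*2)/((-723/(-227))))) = -14701/67583348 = -0.00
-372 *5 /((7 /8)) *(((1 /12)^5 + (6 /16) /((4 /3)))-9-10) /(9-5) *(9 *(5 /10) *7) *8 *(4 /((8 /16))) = 721962565 /36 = 20054515.69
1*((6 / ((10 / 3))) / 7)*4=1.03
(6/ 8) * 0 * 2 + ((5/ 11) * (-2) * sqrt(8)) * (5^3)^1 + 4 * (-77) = -2500 * sqrt(2)/ 11 - 308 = -629.41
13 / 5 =2.60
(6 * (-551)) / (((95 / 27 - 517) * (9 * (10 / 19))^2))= 198911 / 693200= 0.29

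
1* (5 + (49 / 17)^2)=3846 / 289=13.31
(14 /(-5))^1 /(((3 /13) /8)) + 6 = -91.07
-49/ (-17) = 49/ 17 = 2.88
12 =12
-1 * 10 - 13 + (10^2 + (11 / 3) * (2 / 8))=935 / 12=77.92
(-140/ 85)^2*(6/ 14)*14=4704/ 289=16.28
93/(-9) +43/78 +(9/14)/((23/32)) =-111611/12558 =-8.89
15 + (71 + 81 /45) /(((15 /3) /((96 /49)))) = 7617 /175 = 43.53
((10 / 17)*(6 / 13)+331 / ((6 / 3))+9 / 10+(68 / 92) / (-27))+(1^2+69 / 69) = 115724437 / 686205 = 168.64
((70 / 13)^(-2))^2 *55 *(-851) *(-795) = 42510163839 / 960400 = 44262.98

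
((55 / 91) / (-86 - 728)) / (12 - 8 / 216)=-135 / 2175082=-0.00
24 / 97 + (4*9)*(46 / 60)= 13506 / 485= 27.85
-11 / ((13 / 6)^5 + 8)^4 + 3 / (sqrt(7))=-40217742840692736 / 35315097903371535234001 + 3 * sqrt(7) / 7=1.13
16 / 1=16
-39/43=-0.91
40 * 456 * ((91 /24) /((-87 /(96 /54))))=-1106560 /783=-1413.23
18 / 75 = 6 / 25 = 0.24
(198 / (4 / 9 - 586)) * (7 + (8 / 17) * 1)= -113157 / 44795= -2.53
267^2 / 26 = 71289 / 26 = 2741.88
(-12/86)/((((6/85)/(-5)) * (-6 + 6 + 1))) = 425/43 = 9.88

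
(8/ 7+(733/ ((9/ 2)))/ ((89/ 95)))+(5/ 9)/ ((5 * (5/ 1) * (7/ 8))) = 1635734/ 9345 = 175.04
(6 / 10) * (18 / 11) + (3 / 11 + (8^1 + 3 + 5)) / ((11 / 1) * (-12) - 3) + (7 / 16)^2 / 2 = 727613 / 760320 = 0.96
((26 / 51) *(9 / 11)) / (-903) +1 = 56261 / 56287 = 1.00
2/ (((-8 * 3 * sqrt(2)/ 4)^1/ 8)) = -4 * sqrt(2)/ 3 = -1.89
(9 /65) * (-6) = -54 /65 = -0.83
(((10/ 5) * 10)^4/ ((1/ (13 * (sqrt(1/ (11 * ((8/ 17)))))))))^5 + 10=10 + 43951586099200000000000000000000 * sqrt(374)/ 1331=638604975487756832138119700000.00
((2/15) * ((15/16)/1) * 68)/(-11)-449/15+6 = -8153/330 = -24.71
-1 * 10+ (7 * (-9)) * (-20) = 1250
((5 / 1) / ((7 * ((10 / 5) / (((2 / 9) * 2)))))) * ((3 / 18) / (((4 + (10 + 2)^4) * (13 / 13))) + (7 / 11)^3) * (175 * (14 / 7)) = 1067106275 / 74533338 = 14.32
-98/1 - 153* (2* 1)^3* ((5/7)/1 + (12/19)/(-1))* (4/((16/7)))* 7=-25424/19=-1338.11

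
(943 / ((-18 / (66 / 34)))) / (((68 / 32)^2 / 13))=-4315168 / 14739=-292.77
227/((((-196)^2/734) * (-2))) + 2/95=-7837523/3649520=-2.15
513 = 513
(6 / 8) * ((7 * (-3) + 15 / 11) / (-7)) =162 / 77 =2.10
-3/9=-1/3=-0.33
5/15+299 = 898/3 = 299.33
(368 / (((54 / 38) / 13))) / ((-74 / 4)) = -181792 / 999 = -181.97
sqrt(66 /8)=sqrt(33) /2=2.87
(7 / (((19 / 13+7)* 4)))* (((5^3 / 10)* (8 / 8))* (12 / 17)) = 1365 / 748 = 1.82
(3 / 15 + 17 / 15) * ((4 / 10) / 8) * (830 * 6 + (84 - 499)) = 913 / 3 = 304.33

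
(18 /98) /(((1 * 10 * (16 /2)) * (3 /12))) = 9 /980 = 0.01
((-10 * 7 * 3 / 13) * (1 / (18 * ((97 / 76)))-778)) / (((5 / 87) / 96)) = 26470784256 / 1261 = 20991898.70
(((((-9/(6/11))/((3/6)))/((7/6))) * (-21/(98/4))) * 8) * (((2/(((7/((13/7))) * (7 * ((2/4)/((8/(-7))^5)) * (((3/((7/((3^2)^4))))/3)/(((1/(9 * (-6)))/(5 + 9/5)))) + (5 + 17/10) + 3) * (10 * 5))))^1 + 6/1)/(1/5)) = 707136907964084928/121526755019117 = 5818.78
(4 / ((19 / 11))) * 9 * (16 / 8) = 792 / 19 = 41.68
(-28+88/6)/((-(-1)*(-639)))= 40/1917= 0.02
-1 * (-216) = 216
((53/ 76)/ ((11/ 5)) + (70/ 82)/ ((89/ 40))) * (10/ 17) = 10686925/ 25929794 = 0.41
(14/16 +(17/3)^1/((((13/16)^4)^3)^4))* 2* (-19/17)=-16220148442677034378783708768730933557159422823972046752731343/60105065969078061488459722090229929802046409283810945484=-269863.25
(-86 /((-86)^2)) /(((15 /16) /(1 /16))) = -0.00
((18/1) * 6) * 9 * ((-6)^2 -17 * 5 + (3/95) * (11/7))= -31640544/665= -47579.77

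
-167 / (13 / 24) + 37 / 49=-195911 / 637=-307.55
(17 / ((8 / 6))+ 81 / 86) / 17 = 2355 / 2924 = 0.81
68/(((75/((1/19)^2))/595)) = 8092/5415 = 1.49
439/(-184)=-439/184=-2.39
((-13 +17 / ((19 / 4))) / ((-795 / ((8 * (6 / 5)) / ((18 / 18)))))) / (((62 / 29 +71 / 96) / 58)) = 462455808 / 201676925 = 2.29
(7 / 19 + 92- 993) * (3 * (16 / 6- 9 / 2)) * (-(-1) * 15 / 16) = 352935 / 76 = 4643.88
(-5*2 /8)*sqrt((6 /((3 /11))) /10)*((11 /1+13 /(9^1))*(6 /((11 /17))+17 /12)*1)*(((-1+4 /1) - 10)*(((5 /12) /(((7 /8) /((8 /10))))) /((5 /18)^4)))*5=102404736*sqrt(55) /1375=552330.07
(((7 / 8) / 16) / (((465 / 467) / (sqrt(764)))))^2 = 2041094951 / 885657600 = 2.30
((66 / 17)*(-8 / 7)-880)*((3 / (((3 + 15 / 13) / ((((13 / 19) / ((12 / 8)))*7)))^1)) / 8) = -2223364 / 8721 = -254.94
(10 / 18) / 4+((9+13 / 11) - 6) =1711 / 396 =4.32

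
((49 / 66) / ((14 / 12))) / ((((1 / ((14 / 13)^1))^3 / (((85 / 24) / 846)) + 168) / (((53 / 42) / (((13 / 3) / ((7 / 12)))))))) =10816505 / 35946857232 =0.00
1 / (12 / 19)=19 / 12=1.58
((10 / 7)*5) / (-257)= -50 / 1799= -0.03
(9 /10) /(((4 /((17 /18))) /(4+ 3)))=1.49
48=48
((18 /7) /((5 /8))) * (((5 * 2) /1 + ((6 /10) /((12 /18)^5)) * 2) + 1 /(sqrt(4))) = 80.69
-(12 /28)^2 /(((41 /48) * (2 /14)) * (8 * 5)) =-54 /1435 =-0.04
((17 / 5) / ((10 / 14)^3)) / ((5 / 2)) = 11662 / 3125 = 3.73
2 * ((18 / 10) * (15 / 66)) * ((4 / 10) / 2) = 9 / 55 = 0.16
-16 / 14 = -8 / 7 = -1.14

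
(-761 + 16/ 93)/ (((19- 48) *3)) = 70757/ 8091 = 8.75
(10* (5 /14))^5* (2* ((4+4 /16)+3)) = 283203125 /33614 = 8425.15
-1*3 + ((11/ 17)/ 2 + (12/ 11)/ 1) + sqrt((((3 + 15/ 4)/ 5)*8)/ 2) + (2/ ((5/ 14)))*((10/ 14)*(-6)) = -9569/ 374 + 3*sqrt(15)/ 5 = -23.26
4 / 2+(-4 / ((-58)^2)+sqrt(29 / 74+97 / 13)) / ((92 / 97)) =154647 / 77372+97*sqrt(7267910) / 88504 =4.95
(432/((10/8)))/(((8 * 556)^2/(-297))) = -8019/1545680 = -0.01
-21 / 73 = -0.29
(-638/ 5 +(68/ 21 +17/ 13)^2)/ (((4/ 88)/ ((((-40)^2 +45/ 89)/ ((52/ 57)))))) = -237269533206497/ 57486702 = -4127381.20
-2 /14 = -1 /7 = -0.14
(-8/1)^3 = -512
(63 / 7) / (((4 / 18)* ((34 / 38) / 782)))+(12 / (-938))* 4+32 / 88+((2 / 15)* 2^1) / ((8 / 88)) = 2739448021 / 77385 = 35400.25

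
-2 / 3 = -0.67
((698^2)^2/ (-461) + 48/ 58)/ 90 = -688366437980/ 120321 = -5721083.09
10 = 10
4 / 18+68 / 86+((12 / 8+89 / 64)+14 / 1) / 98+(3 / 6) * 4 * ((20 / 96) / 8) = 3003391 / 2427264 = 1.24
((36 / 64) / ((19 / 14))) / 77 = 9 / 1672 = 0.01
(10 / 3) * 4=40 / 3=13.33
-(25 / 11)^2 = -625 / 121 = -5.17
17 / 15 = 1.13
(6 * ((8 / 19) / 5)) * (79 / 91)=3792 / 8645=0.44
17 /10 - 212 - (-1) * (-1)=-211.30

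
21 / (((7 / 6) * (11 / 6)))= 108 / 11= 9.82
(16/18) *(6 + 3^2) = 40/3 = 13.33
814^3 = 539353144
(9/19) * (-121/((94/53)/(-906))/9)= 2905089/893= 3253.18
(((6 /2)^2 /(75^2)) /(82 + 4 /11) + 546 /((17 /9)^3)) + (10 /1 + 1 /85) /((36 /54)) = 96.03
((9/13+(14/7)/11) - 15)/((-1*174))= 1010/12441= 0.08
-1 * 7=-7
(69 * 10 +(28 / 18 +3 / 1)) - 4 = 6215 / 9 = 690.56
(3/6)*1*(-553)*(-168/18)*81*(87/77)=2597994/11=236181.27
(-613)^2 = 375769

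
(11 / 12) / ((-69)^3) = -11 / 3942108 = -0.00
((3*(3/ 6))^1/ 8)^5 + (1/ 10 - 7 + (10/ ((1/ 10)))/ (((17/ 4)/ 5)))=9870790831/ 89128960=110.75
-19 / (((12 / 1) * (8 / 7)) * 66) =-0.02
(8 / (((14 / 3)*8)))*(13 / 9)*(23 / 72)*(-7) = -299 / 432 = -0.69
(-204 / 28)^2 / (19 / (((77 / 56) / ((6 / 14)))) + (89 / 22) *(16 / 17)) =5.46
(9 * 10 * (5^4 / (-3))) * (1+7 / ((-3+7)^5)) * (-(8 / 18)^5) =6443750 / 19683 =327.38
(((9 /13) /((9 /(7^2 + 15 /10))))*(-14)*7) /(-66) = 4949 /858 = 5.77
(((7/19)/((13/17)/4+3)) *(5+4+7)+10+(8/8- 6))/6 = 1.14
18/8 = 9/4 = 2.25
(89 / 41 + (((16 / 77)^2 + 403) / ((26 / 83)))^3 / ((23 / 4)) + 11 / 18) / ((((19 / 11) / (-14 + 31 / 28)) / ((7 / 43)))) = -450110302.41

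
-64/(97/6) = -384/97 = -3.96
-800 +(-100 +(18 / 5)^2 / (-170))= -1912662 / 2125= -900.08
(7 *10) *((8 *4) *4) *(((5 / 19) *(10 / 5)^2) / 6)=89600 / 57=1571.93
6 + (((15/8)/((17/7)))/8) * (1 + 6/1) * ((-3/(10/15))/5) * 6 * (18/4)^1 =-22665/2176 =-10.42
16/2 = 8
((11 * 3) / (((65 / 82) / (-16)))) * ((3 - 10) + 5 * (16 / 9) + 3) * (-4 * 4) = 10160128 / 195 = 52103.22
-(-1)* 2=2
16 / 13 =1.23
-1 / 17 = -0.06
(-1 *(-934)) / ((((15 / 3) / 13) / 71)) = 862082 / 5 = 172416.40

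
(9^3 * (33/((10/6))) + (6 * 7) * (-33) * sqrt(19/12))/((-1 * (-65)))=72171/325 - 231 * sqrt(57)/65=195.23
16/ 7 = 2.29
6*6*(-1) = -36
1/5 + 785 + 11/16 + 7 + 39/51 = 1079367/1360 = 793.65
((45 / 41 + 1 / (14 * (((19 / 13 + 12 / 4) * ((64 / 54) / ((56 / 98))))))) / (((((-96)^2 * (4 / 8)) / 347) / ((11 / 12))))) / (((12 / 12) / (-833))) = -63.55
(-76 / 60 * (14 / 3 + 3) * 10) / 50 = -437 / 225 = -1.94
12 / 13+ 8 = 116 / 13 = 8.92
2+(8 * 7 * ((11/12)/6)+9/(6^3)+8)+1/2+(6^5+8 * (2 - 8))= 557791/72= 7747.10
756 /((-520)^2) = 189 /67600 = 0.00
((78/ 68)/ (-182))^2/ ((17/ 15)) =135/ 3851792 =0.00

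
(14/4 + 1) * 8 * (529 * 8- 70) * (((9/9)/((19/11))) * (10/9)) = 1831280/19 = 96383.16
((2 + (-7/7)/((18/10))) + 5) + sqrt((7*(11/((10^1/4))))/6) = sqrt(1155)/15 + 58/9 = 8.71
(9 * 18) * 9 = 1458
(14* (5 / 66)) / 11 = 35 / 363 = 0.10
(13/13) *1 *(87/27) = 29/9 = 3.22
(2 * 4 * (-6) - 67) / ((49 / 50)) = -117.35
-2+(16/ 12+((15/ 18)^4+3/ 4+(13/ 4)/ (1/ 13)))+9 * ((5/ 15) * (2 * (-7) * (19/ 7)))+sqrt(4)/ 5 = -458683/ 6480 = -70.78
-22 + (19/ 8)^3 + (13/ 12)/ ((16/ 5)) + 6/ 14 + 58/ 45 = -1055983/ 161280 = -6.55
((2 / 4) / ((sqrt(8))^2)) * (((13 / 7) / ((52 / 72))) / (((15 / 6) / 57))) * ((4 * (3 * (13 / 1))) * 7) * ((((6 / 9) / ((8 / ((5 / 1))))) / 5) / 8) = 6669 / 160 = 41.68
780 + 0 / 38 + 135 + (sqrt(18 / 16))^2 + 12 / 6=7345 / 8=918.12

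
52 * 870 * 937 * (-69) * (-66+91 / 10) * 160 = 26628305258880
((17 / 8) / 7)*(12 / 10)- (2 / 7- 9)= 1271 / 140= 9.08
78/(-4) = -19.50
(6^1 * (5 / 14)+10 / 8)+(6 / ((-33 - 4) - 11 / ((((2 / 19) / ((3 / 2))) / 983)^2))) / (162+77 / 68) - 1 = 25666890350856869 / 10726461639240452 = 2.39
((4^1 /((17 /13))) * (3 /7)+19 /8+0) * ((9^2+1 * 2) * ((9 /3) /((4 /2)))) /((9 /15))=1456235 /1904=764.83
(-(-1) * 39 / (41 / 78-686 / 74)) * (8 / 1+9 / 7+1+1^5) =-8891766 / 176659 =-50.33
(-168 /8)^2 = 441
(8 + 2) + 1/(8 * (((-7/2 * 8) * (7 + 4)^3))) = 2981439/298144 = 10.00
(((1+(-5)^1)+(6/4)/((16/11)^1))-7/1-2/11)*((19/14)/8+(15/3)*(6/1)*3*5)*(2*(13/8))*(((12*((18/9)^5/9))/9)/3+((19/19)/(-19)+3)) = -67238.72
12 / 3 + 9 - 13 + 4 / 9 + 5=49 / 9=5.44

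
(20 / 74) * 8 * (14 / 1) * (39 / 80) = 546 / 37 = 14.76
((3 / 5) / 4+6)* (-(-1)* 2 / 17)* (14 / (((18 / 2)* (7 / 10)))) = 82 / 51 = 1.61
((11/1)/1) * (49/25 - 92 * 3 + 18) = -70411/25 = -2816.44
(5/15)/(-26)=-1/78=-0.01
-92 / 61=-1.51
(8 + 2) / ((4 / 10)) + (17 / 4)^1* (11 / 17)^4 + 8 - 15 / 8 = 1252619 / 39304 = 31.87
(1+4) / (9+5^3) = 5 / 134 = 0.04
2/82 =1/41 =0.02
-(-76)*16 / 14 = 608 / 7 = 86.86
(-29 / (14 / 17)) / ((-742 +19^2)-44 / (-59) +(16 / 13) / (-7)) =378131 / 4085058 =0.09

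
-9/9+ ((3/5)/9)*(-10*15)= -11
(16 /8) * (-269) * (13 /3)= -6994 /3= -2331.33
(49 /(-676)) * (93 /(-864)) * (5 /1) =7595 /194688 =0.04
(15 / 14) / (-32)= -15 / 448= -0.03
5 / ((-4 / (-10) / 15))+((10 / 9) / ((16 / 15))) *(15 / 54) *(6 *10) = 7375 / 36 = 204.86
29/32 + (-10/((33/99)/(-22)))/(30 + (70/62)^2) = 4233583/192352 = 22.01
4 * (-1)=-4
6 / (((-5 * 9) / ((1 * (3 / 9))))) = -2 / 45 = -0.04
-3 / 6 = -1 / 2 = -0.50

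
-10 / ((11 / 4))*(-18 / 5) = 144 / 11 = 13.09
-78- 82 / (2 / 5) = -283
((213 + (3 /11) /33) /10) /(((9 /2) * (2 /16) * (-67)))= -206192 /364815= -0.57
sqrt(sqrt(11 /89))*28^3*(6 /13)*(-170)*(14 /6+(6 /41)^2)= -88631200000*11^(1 /4)*89^(3 /4) /1944917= -2404784.88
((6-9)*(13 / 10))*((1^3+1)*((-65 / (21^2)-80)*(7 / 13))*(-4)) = -28276 / 21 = -1346.48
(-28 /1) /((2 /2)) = -28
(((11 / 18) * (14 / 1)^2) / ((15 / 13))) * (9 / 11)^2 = 3822 / 55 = 69.49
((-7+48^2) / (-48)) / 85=-2297 / 4080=-0.56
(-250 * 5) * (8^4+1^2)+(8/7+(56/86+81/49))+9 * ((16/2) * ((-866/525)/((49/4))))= -1888335210073/368725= -5121256.25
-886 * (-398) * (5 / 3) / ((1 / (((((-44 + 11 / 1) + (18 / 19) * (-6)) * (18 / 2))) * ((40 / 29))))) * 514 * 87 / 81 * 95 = -14802148013333.33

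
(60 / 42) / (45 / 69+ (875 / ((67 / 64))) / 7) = 3082 / 259007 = 0.01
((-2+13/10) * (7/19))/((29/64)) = -1568/2755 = -0.57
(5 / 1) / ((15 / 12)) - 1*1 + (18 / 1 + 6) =27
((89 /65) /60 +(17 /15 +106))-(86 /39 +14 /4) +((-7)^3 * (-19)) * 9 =58754.45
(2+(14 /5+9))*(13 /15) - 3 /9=872 /75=11.63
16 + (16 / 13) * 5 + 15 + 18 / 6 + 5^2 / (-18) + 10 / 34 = 155377 / 3978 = 39.06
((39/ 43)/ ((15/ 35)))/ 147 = 13/ 903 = 0.01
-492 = -492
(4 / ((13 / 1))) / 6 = 2 / 39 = 0.05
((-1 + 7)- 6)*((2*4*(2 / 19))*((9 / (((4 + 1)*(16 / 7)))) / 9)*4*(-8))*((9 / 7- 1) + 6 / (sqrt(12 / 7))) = 0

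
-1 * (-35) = 35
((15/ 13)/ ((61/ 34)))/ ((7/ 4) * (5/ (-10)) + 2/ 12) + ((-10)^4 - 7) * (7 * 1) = 55470423/ 793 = 69950.09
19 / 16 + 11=195 / 16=12.19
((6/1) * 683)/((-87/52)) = -71032/29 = -2449.38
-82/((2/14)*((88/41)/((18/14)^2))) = -136161/308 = -442.08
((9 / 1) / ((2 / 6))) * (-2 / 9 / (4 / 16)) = -24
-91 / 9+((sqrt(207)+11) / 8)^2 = -359 / 72+33 * sqrt(23) / 32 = -0.04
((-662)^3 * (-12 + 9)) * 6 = 5222115504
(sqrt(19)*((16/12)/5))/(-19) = -0.06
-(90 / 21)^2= -18.37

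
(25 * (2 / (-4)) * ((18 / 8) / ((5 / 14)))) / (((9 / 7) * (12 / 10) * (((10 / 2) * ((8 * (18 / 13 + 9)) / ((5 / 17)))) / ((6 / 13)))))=-245 / 14688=-0.02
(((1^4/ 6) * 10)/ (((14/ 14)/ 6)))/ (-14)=-5/ 7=-0.71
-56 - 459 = -515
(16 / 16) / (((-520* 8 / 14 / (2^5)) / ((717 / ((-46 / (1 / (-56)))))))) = -717 / 23920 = -0.03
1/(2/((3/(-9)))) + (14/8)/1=19/12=1.58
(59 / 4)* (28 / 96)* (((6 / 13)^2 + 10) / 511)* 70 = 1782095 / 296088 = 6.02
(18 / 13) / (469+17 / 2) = 36 / 12415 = 0.00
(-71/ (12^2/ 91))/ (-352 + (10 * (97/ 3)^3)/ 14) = -135681/ 71949392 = -0.00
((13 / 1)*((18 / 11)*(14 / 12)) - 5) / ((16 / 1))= 109 / 88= 1.24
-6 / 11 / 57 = -2 / 209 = -0.01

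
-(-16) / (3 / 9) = 48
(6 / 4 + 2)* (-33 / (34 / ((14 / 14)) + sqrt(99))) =-561 / 151 + 99* sqrt(11) / 302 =-2.63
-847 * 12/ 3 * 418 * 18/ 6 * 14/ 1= -59479728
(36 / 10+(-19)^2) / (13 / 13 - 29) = -1823 / 140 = -13.02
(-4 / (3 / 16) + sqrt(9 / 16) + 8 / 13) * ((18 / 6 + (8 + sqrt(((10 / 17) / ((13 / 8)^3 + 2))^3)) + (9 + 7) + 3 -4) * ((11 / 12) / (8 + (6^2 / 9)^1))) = -34265 / 864 -87718400 * sqrt(273785) / 1052413496199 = -39.70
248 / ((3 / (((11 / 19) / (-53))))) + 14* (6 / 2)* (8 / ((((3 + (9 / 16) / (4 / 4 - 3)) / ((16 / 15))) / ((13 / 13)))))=19116616 / 146015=130.92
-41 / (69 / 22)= -902 / 69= -13.07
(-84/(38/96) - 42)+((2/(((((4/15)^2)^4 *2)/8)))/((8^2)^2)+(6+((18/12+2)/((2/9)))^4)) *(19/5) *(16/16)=745570272495849/3187671040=233891.85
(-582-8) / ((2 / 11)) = -3245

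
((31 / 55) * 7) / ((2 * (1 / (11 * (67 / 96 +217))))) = 4535083 / 960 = 4724.04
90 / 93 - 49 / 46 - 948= -1351987 / 1426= -948.10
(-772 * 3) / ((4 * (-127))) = 4.56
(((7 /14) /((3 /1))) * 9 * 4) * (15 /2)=45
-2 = -2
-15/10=-3/2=-1.50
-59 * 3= -177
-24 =-24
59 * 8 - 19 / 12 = 5645 / 12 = 470.42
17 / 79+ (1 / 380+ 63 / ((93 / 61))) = 38658329 / 930620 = 41.54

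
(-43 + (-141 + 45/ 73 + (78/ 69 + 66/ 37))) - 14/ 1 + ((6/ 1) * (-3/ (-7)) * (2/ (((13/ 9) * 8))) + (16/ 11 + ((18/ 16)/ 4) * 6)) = -190.88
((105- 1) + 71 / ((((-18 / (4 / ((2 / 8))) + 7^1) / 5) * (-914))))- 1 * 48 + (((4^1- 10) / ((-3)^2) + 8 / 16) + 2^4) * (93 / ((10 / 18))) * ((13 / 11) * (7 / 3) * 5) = 17295224703 / 472538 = 36600.71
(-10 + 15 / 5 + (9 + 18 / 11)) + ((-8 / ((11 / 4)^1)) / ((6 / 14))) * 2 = -328 / 33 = -9.94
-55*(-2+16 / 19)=1210 / 19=63.68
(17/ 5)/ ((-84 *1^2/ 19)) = -323/ 420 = -0.77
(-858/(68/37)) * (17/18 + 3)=-1841.48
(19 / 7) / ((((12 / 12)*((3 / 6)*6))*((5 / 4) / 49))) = 532 / 15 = 35.47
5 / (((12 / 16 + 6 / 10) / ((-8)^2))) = 6400 / 27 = 237.04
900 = 900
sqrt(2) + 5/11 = 1.87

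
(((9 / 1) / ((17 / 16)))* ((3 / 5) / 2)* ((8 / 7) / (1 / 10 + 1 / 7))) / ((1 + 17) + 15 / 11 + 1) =1188 / 2023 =0.59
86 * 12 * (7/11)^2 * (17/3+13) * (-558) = -526716288/121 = -4353027.17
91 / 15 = 6.07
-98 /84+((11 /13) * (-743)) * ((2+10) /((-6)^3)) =3950 /117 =33.76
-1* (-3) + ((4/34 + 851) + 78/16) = 116823/136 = 858.99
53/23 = 2.30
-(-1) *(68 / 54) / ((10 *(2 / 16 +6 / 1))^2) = 544 / 1620675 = 0.00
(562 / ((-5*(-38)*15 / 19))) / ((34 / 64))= 8992 / 1275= 7.05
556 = 556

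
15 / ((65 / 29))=87 / 13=6.69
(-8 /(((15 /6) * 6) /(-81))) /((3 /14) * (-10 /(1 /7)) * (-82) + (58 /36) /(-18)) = 69984 /1992455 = 0.04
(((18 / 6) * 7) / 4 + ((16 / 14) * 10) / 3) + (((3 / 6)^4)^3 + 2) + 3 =1209365 / 86016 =14.06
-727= -727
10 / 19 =0.53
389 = 389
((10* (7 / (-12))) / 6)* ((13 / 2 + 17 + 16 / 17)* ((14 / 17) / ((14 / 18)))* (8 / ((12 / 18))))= -87255 / 289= -301.92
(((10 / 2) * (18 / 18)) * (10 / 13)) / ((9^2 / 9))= 50 / 117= 0.43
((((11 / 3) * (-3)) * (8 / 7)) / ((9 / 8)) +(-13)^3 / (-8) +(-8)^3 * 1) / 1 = -125269 / 504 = -248.55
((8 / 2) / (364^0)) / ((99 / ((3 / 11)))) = 4 / 363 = 0.01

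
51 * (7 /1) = 357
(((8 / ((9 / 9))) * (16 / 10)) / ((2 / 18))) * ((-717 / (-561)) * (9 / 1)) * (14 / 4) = 4336416 / 935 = 4637.88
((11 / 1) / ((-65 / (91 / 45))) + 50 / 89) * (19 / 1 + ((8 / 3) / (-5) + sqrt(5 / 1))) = 4397 * sqrt(5) / 20025 + 1217969 / 300375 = 4.55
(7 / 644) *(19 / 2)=19 / 184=0.10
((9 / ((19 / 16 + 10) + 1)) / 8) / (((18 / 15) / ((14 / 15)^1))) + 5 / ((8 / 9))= 8887 / 1560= 5.70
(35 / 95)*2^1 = 14 / 19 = 0.74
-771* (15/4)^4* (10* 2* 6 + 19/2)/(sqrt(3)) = -3369751875* sqrt(3)/512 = -11399573.16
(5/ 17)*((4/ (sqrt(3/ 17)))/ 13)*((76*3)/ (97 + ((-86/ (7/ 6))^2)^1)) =74480*sqrt(51)/ 59892989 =0.01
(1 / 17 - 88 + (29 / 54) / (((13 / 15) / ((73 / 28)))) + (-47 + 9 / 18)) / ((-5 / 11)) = 162741161 / 556920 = 292.22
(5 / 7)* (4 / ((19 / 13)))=260 / 133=1.95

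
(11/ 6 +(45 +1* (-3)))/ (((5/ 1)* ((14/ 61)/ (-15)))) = -16043/ 28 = -572.96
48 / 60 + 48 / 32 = 23 / 10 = 2.30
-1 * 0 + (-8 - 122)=-130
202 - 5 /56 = 11307 /56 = 201.91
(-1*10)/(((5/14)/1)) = -28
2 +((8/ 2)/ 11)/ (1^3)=26/ 11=2.36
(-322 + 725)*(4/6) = 268.67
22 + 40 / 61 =1382 / 61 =22.66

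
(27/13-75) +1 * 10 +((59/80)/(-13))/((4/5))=-52411/832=-62.99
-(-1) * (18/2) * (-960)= -8640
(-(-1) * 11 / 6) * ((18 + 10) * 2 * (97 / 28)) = 355.67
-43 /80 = -0.54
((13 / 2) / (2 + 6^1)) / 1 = 13 / 16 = 0.81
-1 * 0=0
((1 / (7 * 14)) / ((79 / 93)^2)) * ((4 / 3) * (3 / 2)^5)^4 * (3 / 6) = 372311089929 / 5010374656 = 74.31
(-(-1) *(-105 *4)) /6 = -70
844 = 844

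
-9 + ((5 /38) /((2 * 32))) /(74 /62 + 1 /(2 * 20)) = -4133321 /459344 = -9.00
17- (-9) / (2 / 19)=205 / 2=102.50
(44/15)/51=44/765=0.06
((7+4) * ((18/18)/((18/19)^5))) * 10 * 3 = 136185445/314928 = 432.43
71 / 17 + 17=360 / 17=21.18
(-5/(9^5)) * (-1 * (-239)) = -1195/59049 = -0.02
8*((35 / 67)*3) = 840 / 67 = 12.54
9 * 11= 99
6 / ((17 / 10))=3.53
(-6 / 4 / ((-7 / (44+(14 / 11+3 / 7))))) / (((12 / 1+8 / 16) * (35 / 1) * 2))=10557 / 943250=0.01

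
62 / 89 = 0.70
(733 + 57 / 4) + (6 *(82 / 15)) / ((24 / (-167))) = 31141 / 60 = 519.02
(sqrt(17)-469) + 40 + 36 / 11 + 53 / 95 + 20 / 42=-9319892 / 21945 + sqrt(17)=-420.57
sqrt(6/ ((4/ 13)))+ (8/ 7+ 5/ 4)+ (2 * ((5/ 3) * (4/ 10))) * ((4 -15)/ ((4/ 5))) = -1339/ 84+ sqrt(78)/ 2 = -11.52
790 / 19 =41.58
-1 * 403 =-403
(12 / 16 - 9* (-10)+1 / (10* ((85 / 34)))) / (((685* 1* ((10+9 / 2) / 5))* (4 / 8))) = 9079 / 99325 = 0.09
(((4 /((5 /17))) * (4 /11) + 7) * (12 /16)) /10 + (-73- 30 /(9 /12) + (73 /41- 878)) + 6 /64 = -356553331 /360800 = -988.23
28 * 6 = 168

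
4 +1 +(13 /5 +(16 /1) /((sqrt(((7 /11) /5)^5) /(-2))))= 38 /5 - 96800 * sqrt(385) /343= -5529.87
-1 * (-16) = 16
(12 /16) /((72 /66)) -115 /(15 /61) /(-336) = 131 /63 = 2.08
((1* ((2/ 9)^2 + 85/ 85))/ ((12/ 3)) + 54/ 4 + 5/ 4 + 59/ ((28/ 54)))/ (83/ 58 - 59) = -4235653/ 1893213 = -2.24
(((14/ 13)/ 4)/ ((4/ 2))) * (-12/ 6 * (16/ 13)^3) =-14336/ 28561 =-0.50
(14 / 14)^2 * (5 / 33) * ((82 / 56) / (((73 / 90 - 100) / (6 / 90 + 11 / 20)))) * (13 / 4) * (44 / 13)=-7585 / 499912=-0.02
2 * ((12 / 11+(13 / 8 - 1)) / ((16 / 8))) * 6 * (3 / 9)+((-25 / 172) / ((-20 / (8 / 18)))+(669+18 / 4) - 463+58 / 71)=129816265 / 604494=214.75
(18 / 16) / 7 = 9 / 56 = 0.16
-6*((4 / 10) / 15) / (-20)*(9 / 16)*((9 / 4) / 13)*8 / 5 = 81 / 65000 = 0.00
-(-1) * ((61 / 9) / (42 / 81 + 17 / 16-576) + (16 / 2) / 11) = 177544 / 248149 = 0.72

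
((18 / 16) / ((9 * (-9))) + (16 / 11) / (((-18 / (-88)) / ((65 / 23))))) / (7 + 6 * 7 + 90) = 33257 / 230184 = 0.14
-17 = -17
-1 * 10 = -10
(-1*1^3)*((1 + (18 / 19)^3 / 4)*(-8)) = 66536 / 6859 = 9.70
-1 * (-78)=78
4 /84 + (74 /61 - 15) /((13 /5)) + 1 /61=-87239 /16653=-5.24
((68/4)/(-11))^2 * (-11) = -289/11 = -26.27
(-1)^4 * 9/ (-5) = -9/ 5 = -1.80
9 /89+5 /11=544 /979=0.56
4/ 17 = 0.24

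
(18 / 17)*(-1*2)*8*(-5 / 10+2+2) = -1008 / 17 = -59.29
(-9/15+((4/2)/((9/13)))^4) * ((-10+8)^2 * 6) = 18121576/10935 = 1657.21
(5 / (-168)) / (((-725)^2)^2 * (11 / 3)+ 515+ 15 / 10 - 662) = -5 / 170189490600556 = -0.00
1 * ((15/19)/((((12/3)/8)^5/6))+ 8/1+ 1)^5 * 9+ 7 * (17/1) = 2379323794012018040/2476099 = 960916261430.59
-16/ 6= -8/ 3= -2.67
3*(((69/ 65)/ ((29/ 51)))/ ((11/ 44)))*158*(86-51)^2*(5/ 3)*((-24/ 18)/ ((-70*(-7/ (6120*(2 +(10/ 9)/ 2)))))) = -115944950400/ 377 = -307546287.53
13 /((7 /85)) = 157.86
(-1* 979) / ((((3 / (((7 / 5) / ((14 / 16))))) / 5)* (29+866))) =-7832 / 2685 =-2.92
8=8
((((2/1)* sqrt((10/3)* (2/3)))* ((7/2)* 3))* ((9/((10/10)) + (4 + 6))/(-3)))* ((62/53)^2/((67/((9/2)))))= -1533756* sqrt(5)/188203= -18.22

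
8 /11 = 0.73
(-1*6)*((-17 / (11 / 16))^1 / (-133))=-1632 / 1463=-1.12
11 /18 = 0.61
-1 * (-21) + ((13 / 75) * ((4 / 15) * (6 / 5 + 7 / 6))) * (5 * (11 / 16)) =577153 / 27000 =21.38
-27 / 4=-6.75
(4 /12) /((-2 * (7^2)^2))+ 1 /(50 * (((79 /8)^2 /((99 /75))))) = 11312111 /56192403750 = 0.00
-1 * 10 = -10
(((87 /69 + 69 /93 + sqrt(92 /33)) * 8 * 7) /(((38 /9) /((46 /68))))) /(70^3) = 69 * sqrt(759) /43524250 + 27 /515375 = 0.00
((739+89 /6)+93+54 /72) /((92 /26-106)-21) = -132223 /19260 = -6.87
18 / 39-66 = -852 / 13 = -65.54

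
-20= -20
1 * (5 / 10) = 1 / 2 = 0.50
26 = 26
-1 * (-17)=17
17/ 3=5.67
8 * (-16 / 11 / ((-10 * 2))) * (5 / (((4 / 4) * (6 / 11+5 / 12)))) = 3.02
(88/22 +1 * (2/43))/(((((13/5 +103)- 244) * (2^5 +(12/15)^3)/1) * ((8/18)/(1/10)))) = -97875/483713536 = -0.00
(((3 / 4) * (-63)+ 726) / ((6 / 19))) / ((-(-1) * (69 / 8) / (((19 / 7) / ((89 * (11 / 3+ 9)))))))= 17195 / 28658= 0.60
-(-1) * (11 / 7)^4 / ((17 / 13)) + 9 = 557686 / 40817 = 13.66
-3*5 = -15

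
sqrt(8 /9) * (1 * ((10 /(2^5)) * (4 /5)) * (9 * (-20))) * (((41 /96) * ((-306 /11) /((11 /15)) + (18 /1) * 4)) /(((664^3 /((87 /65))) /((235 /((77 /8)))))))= -1727622945 * sqrt(2) /35458771572224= -0.00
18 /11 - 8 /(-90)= 854 /495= 1.73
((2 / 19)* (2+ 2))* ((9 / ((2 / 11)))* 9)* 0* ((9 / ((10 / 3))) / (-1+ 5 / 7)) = 0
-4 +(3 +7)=6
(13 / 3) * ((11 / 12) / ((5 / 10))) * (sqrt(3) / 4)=143 * sqrt(3) / 72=3.44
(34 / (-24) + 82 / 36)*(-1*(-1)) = 0.86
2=2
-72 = -72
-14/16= -7/8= -0.88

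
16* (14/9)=224/9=24.89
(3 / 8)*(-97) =-291 / 8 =-36.38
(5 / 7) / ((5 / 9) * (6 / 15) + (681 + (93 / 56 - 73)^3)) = -1128960 / 572765997179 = -0.00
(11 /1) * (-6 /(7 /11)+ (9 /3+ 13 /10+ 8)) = 2211 /70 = 31.59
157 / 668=0.24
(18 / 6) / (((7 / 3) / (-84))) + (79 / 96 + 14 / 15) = -16999 / 160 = -106.24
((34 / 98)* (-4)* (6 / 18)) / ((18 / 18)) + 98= 97.54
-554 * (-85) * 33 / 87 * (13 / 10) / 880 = 61217 / 2320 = 26.39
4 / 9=0.44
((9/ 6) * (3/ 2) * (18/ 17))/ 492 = 27/ 5576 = 0.00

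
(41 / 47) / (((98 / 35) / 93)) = 19065 / 658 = 28.97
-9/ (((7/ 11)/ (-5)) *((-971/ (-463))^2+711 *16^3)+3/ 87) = 615453399/ 25346510623724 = 0.00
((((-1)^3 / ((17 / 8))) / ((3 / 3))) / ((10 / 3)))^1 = -12 / 85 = -0.14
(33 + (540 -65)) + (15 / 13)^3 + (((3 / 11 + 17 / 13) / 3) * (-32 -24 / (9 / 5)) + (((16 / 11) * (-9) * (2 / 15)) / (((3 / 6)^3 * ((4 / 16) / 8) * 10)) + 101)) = 2947006076 / 5437575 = 541.97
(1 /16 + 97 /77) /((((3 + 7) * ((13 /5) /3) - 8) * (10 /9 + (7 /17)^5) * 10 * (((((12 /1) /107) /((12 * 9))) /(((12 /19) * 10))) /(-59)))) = -10644591729534381 /167950445432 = -63379.36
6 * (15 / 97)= 90 / 97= 0.93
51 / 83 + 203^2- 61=3415335 / 83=41148.61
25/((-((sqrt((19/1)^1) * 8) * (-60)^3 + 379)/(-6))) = -259200000 * sqrt(19)/56733695856359 - 56850/56733695856359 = -0.00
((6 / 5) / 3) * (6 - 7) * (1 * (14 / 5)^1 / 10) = -0.11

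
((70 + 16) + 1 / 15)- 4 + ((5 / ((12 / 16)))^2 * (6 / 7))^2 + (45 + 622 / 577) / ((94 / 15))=1540.67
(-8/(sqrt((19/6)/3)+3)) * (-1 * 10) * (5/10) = 9.93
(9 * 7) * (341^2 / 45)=813967 / 5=162793.40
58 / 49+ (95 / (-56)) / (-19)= 499 / 392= 1.27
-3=-3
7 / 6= 1.17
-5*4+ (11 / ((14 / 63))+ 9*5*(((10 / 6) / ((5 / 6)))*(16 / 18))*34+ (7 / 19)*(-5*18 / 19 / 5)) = 1984887 / 722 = 2749.15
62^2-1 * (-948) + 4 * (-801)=1588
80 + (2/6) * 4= 244/3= 81.33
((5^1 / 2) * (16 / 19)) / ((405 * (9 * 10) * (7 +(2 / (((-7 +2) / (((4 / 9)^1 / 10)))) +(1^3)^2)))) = 5 / 691011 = 0.00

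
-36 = -36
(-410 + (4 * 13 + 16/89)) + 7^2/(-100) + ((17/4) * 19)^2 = 219376181/35600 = 6162.25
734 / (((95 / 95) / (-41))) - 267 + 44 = -30317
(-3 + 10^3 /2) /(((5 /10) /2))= 1988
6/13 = 0.46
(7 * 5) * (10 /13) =350 /13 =26.92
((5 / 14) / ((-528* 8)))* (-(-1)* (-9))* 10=75 / 9856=0.01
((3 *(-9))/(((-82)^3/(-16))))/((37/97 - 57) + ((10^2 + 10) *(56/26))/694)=3938103/282863638412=0.00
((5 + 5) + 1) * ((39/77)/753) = 13/1757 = 0.01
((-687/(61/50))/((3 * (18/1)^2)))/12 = -5725/118584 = -0.05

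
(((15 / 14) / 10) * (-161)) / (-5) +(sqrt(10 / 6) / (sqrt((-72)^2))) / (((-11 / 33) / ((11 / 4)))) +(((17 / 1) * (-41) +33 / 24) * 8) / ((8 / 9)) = -250287 / 40 - 11 * sqrt(15) / 288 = -6257.32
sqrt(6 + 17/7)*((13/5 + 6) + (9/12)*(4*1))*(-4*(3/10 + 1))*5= -1508*sqrt(413)/35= -875.61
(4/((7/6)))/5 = 24/35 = 0.69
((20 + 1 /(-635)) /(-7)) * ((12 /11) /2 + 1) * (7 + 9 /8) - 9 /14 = -2856771 /78232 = -36.52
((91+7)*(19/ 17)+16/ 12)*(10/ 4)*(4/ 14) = 28270/ 357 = 79.19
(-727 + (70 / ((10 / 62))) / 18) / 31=-22.67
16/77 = 0.21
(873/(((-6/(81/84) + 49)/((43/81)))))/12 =4171/4620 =0.90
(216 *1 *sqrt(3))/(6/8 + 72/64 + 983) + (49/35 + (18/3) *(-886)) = -26573/5 + 1728 *sqrt(3)/7879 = -5314.22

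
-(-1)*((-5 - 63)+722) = 654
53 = 53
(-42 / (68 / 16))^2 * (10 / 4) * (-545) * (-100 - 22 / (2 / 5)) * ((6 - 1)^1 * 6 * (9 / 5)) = 321870024000 / 289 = 1113737107.27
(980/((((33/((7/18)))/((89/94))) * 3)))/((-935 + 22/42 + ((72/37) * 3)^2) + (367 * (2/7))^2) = 10238908435/28357325074188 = 0.00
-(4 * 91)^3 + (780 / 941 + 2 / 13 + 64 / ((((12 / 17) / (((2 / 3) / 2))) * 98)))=-260181075464242 / 5394753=-48228542.71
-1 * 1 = -1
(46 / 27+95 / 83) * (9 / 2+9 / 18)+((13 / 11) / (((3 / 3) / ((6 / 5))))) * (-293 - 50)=-58200389 / 123255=-472.19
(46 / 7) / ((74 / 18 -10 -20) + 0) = -0.25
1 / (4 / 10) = 5 / 2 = 2.50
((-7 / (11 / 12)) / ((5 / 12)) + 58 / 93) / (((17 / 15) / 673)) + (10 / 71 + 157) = -4262264653 / 411587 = -10355.68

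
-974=-974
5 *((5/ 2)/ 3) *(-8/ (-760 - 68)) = 25/ 621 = 0.04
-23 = -23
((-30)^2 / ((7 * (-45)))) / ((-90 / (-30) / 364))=-1040 / 3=-346.67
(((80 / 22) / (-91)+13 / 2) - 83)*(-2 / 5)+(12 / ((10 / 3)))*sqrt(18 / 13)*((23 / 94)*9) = 5589*sqrt(26) / 3055+153233 / 5005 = 39.94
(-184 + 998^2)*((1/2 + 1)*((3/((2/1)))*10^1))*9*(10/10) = 201653550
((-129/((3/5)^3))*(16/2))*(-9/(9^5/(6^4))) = 688000/729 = 943.76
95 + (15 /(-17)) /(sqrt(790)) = 95-3 * sqrt(790) /2686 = 94.97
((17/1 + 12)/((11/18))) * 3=1566/11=142.36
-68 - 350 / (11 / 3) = -1798 / 11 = -163.45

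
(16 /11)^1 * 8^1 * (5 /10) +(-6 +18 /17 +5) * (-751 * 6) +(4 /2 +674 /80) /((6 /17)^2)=-15757463 /89760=-175.55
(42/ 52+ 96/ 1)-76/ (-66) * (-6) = 25711/ 286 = 89.90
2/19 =0.11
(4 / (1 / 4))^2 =256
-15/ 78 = -5/ 26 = -0.19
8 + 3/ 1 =11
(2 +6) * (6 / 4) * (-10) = -120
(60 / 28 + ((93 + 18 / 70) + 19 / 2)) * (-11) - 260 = -14139 / 10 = -1413.90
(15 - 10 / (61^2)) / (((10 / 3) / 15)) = 502245 / 7442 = 67.49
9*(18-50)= -288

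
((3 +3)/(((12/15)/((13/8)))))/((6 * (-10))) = -13/64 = -0.20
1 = 1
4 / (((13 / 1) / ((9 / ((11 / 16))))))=576 / 143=4.03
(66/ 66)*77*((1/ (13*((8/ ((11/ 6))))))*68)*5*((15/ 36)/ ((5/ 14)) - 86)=-36645455/ 936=-39151.13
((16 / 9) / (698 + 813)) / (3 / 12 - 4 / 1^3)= -64 / 203985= -0.00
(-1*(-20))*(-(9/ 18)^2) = -5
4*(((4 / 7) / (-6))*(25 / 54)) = -100 / 567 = -0.18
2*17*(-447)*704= -10699392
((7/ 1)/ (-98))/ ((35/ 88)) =-44/ 245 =-0.18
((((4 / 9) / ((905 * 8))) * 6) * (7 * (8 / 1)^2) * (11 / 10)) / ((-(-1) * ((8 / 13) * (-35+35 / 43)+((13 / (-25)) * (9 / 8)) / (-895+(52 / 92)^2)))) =-1738380740096 / 201477267360153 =-0.01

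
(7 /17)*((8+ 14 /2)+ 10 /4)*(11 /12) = 2695 /408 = 6.61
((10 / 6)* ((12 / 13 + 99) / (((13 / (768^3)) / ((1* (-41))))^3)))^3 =-114514669949292274628745900000000000000000000000000000000000000000000000000000000000000000.00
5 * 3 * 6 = 90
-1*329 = -329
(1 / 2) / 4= 0.12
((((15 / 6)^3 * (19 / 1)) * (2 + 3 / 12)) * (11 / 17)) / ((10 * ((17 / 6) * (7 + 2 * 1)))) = 15675 / 9248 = 1.69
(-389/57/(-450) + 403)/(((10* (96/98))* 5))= 506529611/61560000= 8.23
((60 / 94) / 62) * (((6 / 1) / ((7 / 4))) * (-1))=-360 / 10199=-0.04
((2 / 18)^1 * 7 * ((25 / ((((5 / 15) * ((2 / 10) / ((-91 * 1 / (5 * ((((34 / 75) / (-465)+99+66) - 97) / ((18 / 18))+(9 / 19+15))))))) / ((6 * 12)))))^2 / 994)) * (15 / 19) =145318569289892578125 / 6787862313269248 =21408.59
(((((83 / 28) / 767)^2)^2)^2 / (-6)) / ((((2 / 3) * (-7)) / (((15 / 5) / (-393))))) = -2252292232139041 / 165980278640833592420564094286560493568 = -0.00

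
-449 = -449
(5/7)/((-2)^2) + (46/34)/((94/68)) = 1523/1316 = 1.16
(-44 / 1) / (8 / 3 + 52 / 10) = -330 / 59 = -5.59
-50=-50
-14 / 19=-0.74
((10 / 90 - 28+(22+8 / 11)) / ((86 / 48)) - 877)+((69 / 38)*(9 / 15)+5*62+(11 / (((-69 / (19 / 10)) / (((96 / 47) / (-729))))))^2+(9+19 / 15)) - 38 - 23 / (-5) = -165180089851686747461 / 279055888083289350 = -591.92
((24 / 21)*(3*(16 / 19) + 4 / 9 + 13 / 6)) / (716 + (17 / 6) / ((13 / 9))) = 26104 / 3192057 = 0.01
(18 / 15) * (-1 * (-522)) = 3132 / 5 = 626.40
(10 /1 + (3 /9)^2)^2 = 8281 /81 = 102.23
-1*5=-5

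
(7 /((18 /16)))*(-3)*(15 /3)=-280 /3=-93.33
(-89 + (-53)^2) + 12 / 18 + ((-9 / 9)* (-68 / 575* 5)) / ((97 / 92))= 3959386 / 1455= 2721.23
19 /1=19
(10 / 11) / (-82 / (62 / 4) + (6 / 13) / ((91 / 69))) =-0.18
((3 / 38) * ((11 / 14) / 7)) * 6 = 99 / 1862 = 0.05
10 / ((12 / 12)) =10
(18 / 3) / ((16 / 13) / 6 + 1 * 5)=234 / 203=1.15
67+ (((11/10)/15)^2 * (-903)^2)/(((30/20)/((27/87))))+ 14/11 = 388993543/398750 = 975.53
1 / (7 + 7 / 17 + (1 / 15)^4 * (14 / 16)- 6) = 0.71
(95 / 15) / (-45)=-19 / 135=-0.14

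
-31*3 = -93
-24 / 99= -8 / 33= -0.24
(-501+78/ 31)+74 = -13159/ 31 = -424.48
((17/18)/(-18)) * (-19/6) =323/1944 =0.17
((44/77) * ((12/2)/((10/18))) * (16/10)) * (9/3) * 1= 5184/175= 29.62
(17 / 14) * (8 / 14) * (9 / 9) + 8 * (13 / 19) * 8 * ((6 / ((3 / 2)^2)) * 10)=3263378 / 2793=1168.41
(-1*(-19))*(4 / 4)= 19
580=580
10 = 10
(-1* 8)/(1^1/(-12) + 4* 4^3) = -96/3071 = -0.03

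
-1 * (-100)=100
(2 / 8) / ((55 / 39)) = 39 / 220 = 0.18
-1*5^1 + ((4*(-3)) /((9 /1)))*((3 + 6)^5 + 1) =-236215 /3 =-78738.33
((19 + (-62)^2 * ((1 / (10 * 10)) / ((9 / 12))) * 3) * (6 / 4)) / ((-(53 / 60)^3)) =-55974240 / 148877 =-375.98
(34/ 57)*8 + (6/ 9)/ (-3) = 778/ 171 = 4.55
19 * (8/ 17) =152/ 17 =8.94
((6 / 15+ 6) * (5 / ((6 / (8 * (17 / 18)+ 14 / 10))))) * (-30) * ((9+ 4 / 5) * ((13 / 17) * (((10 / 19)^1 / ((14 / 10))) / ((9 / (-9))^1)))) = 11735360 / 2907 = 4036.93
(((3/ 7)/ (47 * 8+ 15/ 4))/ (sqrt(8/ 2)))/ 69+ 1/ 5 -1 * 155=-189288656/ 1222795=-154.80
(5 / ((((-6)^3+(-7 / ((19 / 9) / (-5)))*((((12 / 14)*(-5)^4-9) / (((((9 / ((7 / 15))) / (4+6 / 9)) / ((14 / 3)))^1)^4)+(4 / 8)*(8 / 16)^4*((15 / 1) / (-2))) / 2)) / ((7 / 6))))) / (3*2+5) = 229008555720000 / 2971662541814463871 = 0.00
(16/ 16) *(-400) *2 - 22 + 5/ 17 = -13969/ 17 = -821.71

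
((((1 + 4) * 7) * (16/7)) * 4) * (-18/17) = -5760/17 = -338.82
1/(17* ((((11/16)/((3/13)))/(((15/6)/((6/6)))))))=0.05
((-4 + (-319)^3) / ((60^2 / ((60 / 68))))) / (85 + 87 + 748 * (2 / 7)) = -20.63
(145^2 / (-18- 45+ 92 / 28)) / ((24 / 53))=-7800275 / 10032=-777.54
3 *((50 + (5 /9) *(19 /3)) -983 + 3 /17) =-426551 /153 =-2787.92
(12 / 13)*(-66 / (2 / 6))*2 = -4752 / 13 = -365.54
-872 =-872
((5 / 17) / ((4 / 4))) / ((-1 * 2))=-5 / 34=-0.15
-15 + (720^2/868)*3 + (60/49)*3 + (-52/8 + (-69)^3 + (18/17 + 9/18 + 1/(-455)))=-548420654909/1678495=-326733.56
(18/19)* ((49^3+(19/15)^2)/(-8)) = -13235693/950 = -13932.31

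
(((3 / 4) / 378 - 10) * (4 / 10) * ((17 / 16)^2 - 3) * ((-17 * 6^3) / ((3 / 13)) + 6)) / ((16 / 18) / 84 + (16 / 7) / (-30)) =57588014979 / 31744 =1814138.58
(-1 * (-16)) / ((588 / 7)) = 4 / 21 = 0.19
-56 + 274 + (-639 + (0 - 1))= -422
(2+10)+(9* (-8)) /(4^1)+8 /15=-82 /15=-5.47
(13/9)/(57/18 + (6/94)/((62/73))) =0.45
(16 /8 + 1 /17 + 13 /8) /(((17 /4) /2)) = 501 /289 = 1.73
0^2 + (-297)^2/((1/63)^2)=350101521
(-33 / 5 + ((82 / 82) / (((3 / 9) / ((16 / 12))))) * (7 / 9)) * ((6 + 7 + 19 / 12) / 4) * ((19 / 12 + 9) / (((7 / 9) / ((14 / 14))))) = -99695 / 576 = -173.08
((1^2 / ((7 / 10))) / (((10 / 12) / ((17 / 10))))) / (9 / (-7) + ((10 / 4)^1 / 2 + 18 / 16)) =816 / 305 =2.68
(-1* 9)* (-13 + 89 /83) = 8910 /83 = 107.35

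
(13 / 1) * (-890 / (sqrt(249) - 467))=1157 * sqrt(249) / 21784 + 540319 / 21784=25.64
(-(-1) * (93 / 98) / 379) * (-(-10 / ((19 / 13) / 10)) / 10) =6045 / 352849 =0.02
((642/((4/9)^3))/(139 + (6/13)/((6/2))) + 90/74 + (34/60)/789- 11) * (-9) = -40153266953/104316320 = -384.92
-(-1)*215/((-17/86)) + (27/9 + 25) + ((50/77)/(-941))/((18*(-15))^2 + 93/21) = -95157805365384/89801415077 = -1059.65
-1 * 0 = 0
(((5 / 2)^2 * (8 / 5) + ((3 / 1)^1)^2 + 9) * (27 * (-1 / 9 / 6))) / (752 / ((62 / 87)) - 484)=-217 / 8854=-0.02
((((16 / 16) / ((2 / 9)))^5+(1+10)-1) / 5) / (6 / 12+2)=148.42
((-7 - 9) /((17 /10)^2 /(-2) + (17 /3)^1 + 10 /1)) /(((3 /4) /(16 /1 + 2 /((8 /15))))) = -252800 /8533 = -29.63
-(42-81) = 39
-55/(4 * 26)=-55/104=-0.53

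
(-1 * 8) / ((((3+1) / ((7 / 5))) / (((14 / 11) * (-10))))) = 392 / 11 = 35.64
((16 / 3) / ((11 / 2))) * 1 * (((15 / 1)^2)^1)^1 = 2400 / 11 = 218.18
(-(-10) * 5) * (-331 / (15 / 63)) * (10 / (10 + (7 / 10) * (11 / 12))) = -83412000 / 1277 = -65318.72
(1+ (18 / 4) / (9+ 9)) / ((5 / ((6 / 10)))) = 3 / 20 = 0.15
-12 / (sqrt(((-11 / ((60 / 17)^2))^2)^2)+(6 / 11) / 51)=-29082240000 / 1915749667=-15.18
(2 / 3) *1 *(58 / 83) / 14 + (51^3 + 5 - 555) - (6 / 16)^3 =117889028651 / 892416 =132100.98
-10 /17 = -0.59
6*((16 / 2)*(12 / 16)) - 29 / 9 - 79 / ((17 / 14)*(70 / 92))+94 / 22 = -407752 / 8415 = -48.46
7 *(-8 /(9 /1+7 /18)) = -5.96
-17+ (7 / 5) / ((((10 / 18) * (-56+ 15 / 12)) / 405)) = -35.64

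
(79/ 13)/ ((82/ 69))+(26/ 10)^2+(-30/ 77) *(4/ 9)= 72029099/ 6156150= 11.70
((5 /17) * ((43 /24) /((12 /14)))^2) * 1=453005 /352512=1.29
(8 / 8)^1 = 1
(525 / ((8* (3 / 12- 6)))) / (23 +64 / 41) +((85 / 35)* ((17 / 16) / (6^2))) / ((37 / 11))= -1531963981 / 3455250624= -0.44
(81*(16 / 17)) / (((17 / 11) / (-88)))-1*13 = -1258285 / 289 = -4353.93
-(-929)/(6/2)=929/3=309.67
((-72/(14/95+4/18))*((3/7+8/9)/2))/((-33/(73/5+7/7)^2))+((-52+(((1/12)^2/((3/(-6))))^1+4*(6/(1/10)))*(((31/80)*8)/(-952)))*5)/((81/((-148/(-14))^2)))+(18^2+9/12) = 536061976505911/591031092960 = 906.99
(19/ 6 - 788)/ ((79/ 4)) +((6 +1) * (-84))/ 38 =-248620/ 4503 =-55.21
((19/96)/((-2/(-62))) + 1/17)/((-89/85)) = -50545/8544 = -5.92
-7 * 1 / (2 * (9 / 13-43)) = 91 / 1100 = 0.08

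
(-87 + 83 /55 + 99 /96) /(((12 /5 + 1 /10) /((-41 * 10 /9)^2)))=-249878969 /3564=-70111.94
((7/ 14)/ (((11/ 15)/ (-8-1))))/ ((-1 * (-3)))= -45/ 22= -2.05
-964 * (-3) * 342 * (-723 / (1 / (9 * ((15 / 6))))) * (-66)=1061913508920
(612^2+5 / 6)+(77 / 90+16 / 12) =16854616 / 45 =374547.02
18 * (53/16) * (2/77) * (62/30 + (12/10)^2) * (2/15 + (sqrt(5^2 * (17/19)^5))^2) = 7490798709047/95329811500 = 78.58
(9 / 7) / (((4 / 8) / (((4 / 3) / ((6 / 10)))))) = 40 / 7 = 5.71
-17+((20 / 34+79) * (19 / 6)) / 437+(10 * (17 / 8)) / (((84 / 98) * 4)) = -383819 / 37536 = -10.23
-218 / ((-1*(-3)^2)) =24.22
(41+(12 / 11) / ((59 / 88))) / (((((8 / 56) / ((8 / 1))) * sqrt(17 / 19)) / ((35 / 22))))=2464700 * sqrt(323) / 11033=4014.87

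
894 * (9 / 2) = 4023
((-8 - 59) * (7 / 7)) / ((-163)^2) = -67 / 26569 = -0.00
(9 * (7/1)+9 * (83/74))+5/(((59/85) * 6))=486559/6549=74.30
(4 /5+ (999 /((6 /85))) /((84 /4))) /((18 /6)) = 224.91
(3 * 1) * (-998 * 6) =-17964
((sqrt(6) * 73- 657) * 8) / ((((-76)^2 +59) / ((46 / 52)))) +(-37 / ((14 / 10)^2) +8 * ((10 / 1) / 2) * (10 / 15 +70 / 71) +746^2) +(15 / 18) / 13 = 6716 * sqrt(6) / 75855 +7532132752167 / 13533310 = 556562.71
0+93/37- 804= -29655/37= -801.49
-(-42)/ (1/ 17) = 714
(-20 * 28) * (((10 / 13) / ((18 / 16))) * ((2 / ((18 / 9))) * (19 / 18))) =-425600 / 1053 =-404.18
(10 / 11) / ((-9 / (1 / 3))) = -10 / 297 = -0.03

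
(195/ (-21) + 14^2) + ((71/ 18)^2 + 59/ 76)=4374899/ 21546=203.05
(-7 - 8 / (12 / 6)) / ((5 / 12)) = -132 / 5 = -26.40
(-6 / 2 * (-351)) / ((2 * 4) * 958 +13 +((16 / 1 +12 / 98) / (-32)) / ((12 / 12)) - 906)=63504 / 408313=0.16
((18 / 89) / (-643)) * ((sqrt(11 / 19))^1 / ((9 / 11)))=-22 * sqrt(209) / 1087313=-0.00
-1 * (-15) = 15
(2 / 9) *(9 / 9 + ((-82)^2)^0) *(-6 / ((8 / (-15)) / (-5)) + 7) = -197 / 9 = -21.89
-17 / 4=-4.25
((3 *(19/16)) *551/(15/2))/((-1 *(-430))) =10469/17200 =0.61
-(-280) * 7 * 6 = 11760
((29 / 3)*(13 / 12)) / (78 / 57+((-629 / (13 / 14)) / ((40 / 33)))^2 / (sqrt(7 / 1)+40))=5395329812890717700*sqrt(7) / 160957020886192741159161+215850852051736148000 / 160957020886192741159161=0.00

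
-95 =-95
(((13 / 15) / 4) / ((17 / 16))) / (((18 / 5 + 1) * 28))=13 / 8211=0.00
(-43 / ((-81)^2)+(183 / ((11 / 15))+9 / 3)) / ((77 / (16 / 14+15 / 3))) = 783717355 / 38900169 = 20.15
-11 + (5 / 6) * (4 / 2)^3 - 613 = -617.33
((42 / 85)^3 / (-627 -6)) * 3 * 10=-148176 / 25916075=-0.01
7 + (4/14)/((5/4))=7.23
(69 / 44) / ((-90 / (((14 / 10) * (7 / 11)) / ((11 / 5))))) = -1127 / 159720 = -0.01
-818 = -818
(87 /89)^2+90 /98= 727326 /388129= 1.87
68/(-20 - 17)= -68/37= -1.84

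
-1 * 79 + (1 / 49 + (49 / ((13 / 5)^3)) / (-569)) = -4838160035 / 61254557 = -78.98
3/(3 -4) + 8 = 5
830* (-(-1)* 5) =4150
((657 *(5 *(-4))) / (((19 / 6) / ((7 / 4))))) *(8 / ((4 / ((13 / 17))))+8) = -69198.58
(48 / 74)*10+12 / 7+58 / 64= 75479 / 8288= 9.11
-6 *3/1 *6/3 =-36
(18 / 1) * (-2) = -36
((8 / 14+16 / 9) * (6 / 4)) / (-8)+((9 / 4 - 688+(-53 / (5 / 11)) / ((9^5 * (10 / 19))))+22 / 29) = -410814014831 / 599347350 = -685.44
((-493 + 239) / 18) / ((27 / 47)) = -5969 / 243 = -24.56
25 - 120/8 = 10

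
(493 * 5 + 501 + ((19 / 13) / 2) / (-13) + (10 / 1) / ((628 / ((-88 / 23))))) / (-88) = -3619913419 / 107405584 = -33.70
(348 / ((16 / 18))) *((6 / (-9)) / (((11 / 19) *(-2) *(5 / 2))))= 90.16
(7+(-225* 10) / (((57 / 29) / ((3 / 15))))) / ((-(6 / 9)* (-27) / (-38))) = 4217 / 9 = 468.56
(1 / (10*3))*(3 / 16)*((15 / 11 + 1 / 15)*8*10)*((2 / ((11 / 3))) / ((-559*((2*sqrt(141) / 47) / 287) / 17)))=-575722*sqrt(141) / 1014585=-6.74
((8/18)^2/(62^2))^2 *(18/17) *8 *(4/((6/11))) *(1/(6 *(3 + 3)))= 1408/309020285331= 0.00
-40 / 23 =-1.74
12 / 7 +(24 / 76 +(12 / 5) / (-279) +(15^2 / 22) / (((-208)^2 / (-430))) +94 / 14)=254121570877 / 29432282880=8.63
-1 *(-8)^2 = -64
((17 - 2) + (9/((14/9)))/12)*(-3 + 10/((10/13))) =4335/28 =154.82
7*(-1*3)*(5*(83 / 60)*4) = -581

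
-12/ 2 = -6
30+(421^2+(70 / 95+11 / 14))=47154491 / 266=177272.52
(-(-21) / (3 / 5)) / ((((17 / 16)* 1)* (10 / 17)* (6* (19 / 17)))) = 476 / 57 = 8.35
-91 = -91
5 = 5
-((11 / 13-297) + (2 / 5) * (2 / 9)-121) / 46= 243983 / 26910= 9.07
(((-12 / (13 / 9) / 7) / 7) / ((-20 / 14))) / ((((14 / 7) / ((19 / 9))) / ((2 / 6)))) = 19 / 455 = 0.04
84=84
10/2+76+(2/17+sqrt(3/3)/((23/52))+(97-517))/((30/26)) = -109847/391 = -280.94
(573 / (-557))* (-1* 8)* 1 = 4584 / 557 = 8.23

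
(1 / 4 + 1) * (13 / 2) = 65 / 8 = 8.12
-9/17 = -0.53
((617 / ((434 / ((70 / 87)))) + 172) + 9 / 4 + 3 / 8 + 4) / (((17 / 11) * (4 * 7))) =6095089 / 1467168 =4.15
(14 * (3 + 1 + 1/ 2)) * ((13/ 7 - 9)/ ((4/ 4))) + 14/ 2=-443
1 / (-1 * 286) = -1 / 286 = -0.00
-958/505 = -1.90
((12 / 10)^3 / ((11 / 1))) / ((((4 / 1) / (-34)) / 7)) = -12852 / 1375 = -9.35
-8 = -8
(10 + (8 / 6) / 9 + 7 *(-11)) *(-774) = 155230 / 3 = 51743.33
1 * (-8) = -8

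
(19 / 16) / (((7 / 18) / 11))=1881 / 56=33.59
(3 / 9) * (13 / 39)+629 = 5662 / 9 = 629.11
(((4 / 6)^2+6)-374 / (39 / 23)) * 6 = -50104 / 39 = -1284.72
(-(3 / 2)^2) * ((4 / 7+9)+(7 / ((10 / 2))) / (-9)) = -1483 / 70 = -21.19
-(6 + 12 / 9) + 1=-19 / 3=-6.33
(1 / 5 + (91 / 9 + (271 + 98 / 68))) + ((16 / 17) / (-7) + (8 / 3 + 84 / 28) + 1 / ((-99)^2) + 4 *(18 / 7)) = 3482282333 / 11663190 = 298.57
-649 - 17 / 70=-45447 / 70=-649.24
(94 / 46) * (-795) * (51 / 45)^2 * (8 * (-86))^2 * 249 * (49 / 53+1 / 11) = -315916548739072 / 1265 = -249736402165.27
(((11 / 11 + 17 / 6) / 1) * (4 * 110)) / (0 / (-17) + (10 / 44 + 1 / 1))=111320 / 81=1374.32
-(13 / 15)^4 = -28561 / 50625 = -0.56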